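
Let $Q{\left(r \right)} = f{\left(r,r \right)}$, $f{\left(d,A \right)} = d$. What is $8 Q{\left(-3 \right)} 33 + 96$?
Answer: $-696$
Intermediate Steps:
$Q{\left(r \right)} = r$
$8 Q{\left(-3 \right)} 33 + 96 = 8 \left(-3\right) 33 + 96 = \left(-24\right) 33 + 96 = -792 + 96 = -696$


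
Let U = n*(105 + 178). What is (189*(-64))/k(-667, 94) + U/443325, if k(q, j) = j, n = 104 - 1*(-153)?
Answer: -10419499/81075 ≈ -128.52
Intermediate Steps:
n = 257 (n = 104 + 153 = 257)
U = 72731 (U = 257*(105 + 178) = 257*283 = 72731)
(189*(-64))/k(-667, 94) + U/443325 = (189*(-64))/94 + 72731/443325 = -12096*1/94 + 72731*(1/443325) = -6048/47 + 283/1725 = -10419499/81075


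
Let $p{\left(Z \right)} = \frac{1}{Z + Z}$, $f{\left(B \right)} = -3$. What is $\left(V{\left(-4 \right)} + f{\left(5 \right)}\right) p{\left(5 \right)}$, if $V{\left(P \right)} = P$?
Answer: $- \frac{7}{10} \approx -0.7$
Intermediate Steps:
$p{\left(Z \right)} = \frac{1}{2 Z}$
$\left(V{\left(-4 \right)} + f{\left(5 \right)}\right) p{\left(5 \right)} = \left(-4 - 3\right) \frac{1}{2 \cdot 5} = - 7 \cdot \frac{1}{2} \cdot \frac{1}{5} = \left(-7\right) \frac{1}{10} = - \frac{7}{10}$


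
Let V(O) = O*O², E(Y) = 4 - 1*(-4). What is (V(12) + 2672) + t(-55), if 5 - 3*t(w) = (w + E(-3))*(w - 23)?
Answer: 9539/3 ≈ 3179.7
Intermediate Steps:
E(Y) = 8 (E(Y) = 4 + 4 = 8)
t(w) = 5/3 - (-23 + w)*(8 + w)/3 (t(w) = 5/3 - (w + 8)*(w - 23)/3 = 5/3 - (8 + w)*(-23 + w)/3 = 5/3 - (-23 + w)*(8 + w)/3)
V(O) = O³
(V(12) + 2672) + t(-55) = (12³ + 2672) + (63 + 5*(-55) - ⅓*(-55)²) = (1728 + 2672) + (63 - 275 - ⅓*3025) = 4400 + (63 - 275 - 3025/3) = 4400 - 3661/3 = 9539/3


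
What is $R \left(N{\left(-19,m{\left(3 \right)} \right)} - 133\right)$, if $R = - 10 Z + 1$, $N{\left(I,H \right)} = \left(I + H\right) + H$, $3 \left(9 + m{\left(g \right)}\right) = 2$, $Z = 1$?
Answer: $1518$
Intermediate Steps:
$m{\left(g \right)} = - \frac{25}{3}$ ($m{\left(g \right)} = -9 + \frac{1}{3} \cdot 2 = -9 + \frac{2}{3} = - \frac{25}{3}$)
$N{\left(I,H \right)} = I + 2 H$ ($N{\left(I,H \right)} = \left(H + I\right) + H = I + 2 H$)
$R = -9$ ($R = \left(-10\right) 1 + 1 = -10 + 1 = -9$)
$R \left(N{\left(-19,m{\left(3 \right)} \right)} - 133\right) = - 9 \left(\left(-19 + 2 \left(- \frac{25}{3}\right)\right) - 133\right) = - 9 \left(\left(-19 - \frac{50}{3}\right) - 133\right) = - 9 \left(- \frac{107}{3} - 133\right) = \left(-9\right) \left(- \frac{506}{3}\right) = 1518$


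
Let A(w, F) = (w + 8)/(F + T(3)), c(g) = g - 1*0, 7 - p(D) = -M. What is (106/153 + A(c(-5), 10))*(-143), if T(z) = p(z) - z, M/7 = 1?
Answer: -127985/1071 ≈ -119.50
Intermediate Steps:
M = 7 (M = 7*1 = 7)
p(D) = 14 (p(D) = 7 - (-1)*7 = 7 - 1*(-7) = 7 + 7 = 14)
T(z) = 14 - z
c(g) = g (c(g) = g + 0 = g)
A(w, F) = (8 + w)/(11 + F) (A(w, F) = (w + 8)/(F + (14 - 1*3)) = (8 + w)/(F + (14 - 3)) = (8 + w)/(F + 11) = (8 + w)/(11 + F))
(106/153 + A(c(-5), 10))*(-143) = (106/153 + (8 - 5)/(11 + 10))*(-143) = (106*(1/153) + 3/21)*(-143) = (106/153 + (1/21)*3)*(-143) = (106/153 + 1/7)*(-143) = (895/1071)*(-143) = -127985/1071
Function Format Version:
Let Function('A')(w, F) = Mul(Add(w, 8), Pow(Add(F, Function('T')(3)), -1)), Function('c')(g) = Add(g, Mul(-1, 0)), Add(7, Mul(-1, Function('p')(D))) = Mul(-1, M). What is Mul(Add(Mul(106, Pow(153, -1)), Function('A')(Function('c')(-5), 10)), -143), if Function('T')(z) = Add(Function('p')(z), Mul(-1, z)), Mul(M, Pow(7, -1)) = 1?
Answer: Rational(-127985, 1071) ≈ -119.50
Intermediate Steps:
M = 7 (M = Mul(7, 1) = 7)
Function('p')(D) = 14 (Function('p')(D) = Add(7, Mul(-1, Mul(-1, 7))) = Add(7, Mul(-1, -7)) = Add(7, 7) = 14)
Function('T')(z) = Add(14, Mul(-1, z))
Function('c')(g) = g (Function('c')(g) = Add(g, 0) = g)
Function('A')(w, F) = Mul(Pow(Add(11, F), -1), Add(8, w)) (Function('A')(w, F) = Mul(Add(w, 8), Pow(Add(F, Add(14, Mul(-1, 3))), -1)) = Mul(Add(8, w), Pow(Add(F, Add(14, -3)), -1)) = Mul(Add(8, w), Pow(Add(F, 11), -1)) = Mul(Add(8, w), Pow(Add(11, F), -1)) = Mul(Pow(Add(11, F), -1), Add(8, w)))
Mul(Add(Mul(106, Pow(153, -1)), Function('A')(Function('c')(-5), 10)), -143) = Mul(Add(Mul(106, Pow(153, -1)), Mul(Pow(Add(11, 10), -1), Add(8, -5))), -143) = Mul(Add(Mul(106, Rational(1, 153)), Mul(Pow(21, -1), 3)), -143) = Mul(Add(Rational(106, 153), Mul(Rational(1, 21), 3)), -143) = Mul(Add(Rational(106, 153), Rational(1, 7)), -143) = Mul(Rational(895, 1071), -143) = Rational(-127985, 1071)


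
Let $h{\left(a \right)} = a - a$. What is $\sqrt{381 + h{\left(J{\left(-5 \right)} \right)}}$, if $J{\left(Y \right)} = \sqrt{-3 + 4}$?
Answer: $\sqrt{381} \approx 19.519$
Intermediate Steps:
$J{\left(Y \right)} = 1$ ($J{\left(Y \right)} = \sqrt{1} = 1$)
$h{\left(a \right)} = 0$
$\sqrt{381 + h{\left(J{\left(-5 \right)} \right)}} = \sqrt{381 + 0} = \sqrt{381}$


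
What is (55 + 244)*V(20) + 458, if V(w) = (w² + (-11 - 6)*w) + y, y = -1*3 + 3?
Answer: 18398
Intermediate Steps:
y = 0 (y = -3 + 3 = 0)
V(w) = w² - 17*w (V(w) = (w² + (-11 - 6)*w) + 0 = (w² - 17*w) + 0 = w² - 17*w)
(55 + 244)*V(20) + 458 = (55 + 244)*(20*(-17 + 20)) + 458 = 299*(20*3) + 458 = 299*60 + 458 = 17940 + 458 = 18398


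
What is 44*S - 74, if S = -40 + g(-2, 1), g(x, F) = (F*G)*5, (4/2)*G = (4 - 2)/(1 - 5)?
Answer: -1889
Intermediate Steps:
G = -1/4 (G = ((4 - 2)/(1 - 5))/2 = (2/(-4))/2 = (2*(-1/4))/2 = (1/2)*(-1/2) = -1/4 ≈ -0.25000)
g(x, F) = -5*F/4 (g(x, F) = (F*(-1/4))*5 = -F/4*5 = -5*F/4)
S = -165/4 (S = -40 - 5/4*1 = -40 - 5/4 = -165/4 ≈ -41.250)
44*S - 74 = 44*(-165/4) - 74 = -1815 - 74 = -1889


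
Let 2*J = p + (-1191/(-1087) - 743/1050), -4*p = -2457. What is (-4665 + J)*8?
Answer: -19894556707/570675 ≈ -34861.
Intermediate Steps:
p = 2457/4 (p = -¼*(-2457) = 2457/4 ≈ 614.25)
J = 1403034293/4565400 (J = (2457/4 + (-1191/(-1087) - 743/1050))/2 = (2457/4 + (-1191*(-1/1087) - 743*1/1050))/2 = (2457/4 + (1191/1087 - 743/1050))/2 = (2457/4 + 442909/1141350)/2 = (½)*(1403034293/2282700) = 1403034293/4565400 ≈ 307.32)
(-4665 + J)*8 = (-4665 + 1403034293/4565400)*8 = -19894556707/4565400*8 = -19894556707/570675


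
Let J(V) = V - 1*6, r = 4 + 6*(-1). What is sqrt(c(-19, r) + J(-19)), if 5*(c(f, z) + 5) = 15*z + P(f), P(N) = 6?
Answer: I*sqrt(870)/5 ≈ 5.8992*I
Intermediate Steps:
r = -2 (r = 4 - 6 = -2)
J(V) = -6 + V (J(V) = V - 6 = -6 + V)
c(f, z) = -19/5 + 3*z (c(f, z) = -5 + (15*z + 6)/5 = -5 + (6 + 15*z)/5 = -5 + (6/5 + 3*z) = -19/5 + 3*z)
sqrt(c(-19, r) + J(-19)) = sqrt((-19/5 + 3*(-2)) + (-6 - 19)) = sqrt((-19/5 - 6) - 25) = sqrt(-49/5 - 25) = sqrt(-174/5) = I*sqrt(870)/5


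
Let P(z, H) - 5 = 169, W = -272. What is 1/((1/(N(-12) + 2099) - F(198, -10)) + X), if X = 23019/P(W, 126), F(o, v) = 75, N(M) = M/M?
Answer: 60900/3489179 ≈ 0.017454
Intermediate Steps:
N(M) = 1
P(z, H) = 174 (P(z, H) = 5 + 169 = 174)
X = 7673/58 (X = 23019/174 = 23019*(1/174) = 7673/58 ≈ 132.29)
1/((1/(N(-12) + 2099) - F(198, -10)) + X) = 1/((1/(1 + 2099) - 1*75) + 7673/58) = 1/((1/2100 - 75) + 7673/58) = 1/(-157499/2100 + 7673/58) = 1/(3489179/60900) = 60900/3489179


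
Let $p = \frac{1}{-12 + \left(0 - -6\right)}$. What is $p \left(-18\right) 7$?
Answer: $21$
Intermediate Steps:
$p = - \frac{1}{6}$ ($p = \frac{1}{-12 + \left(0 + 6\right)} = \frac{1}{-12 + 6} = \frac{1}{-6} = - \frac{1}{6} \approx -0.16667$)
$p \left(-18\right) 7 = \left(- \frac{1}{6}\right) \left(-18\right) 7 = 3 \cdot 7 = 21$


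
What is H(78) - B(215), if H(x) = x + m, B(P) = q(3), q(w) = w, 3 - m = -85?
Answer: 163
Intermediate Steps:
m = 88 (m = 3 - 1*(-85) = 3 + 85 = 88)
B(P) = 3
H(x) = 88 + x (H(x) = x + 88 = 88 + x)
H(78) - B(215) = (88 + 78) - 1*3 = 166 - 3 = 163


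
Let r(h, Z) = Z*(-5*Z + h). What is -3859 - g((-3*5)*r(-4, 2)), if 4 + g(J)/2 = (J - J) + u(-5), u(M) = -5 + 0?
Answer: -3841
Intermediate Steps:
r(h, Z) = Z*(h - 5*Z)
u(M) = -5
g(J) = -18 (g(J) = -8 + 2*((J - J) - 5) = -8 + 2*(0 - 5) = -8 + 2*(-5) = -8 - 10 = -18)
-3859 - g((-3*5)*r(-4, 2)) = -3859 - 1*(-18) = -3859 + 18 = -3841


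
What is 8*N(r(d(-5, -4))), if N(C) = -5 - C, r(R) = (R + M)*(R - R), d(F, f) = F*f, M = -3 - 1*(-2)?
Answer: -40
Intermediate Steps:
M = -1 (M = -3 + 2 = -1)
r(R) = 0 (r(R) = (R - 1)*(R - R) = (-1 + R)*0 = 0)
8*N(r(d(-5, -4))) = 8*(-5 - 1*0) = 8*(-5 + 0) = 8*(-5) = -40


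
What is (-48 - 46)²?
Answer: 8836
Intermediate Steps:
(-48 - 46)² = (-94)² = 8836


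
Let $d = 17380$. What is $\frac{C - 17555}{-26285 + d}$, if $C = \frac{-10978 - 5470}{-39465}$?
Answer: $\frac{692791627}{351435825} \approx 1.9713$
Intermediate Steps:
$C = \frac{16448}{39465}$ ($C = \left(-10978 - 5470\right) \left(- \frac{1}{39465}\right) = \left(-16448\right) \left(- \frac{1}{39465}\right) = \frac{16448}{39465} \approx 0.41677$)
$\frac{C - 17555}{-26285 + d} = \frac{\frac{16448}{39465} - 17555}{-26285 + 17380} = - \frac{692791627}{39465 \left(-8905\right)} = \left(- \frac{692791627}{39465}\right) \left(- \frac{1}{8905}\right) = \frac{692791627}{351435825}$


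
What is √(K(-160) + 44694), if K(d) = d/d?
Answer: √44695 ≈ 211.41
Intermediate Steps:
K(d) = 1
√(K(-160) + 44694) = √(1 + 44694) = √44695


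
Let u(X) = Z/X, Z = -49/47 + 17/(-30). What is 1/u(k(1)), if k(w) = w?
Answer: -1410/2269 ≈ -0.62142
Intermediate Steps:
Z = -2269/1410 (Z = -49*1/47 + 17*(-1/30) = -49/47 - 17/30 = -2269/1410 ≈ -1.6092)
u(X) = -2269/(1410*X)
1/u(k(1)) = 1/(-2269/1410/1) = 1/(-2269/1410*1) = 1/(-2269/1410) = -1410/2269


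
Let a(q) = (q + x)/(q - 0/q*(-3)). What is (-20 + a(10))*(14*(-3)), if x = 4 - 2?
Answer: 3948/5 ≈ 789.60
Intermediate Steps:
x = 2
a(q) = (2 + q)/q (a(q) = (q + 2)/(q - 0/q*(-3)) = (2 + q)/(q - 3*0*(-3)) = (2 + q)/(q + 0*(-3)) = (2 + q)/(q + 0) = (2 + q)/q)
(-20 + a(10))*(14*(-3)) = (-20 + (2 + 10)/10)*(14*(-3)) = (-20 + (1/10)*12)*(-42) = (-20 + 6/5)*(-42) = -94/5*(-42) = 3948/5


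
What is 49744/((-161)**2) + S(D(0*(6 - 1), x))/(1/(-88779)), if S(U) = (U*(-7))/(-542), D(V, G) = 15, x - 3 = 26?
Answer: -241603286947/14049182 ≈ -17197.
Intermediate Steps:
x = 29 (x = 3 + 26 = 29)
S(U) = 7*U/542 (S(U) = -7*U*(-1/542) = 7*U/542)
49744/((-161)**2) + S(D(0*(6 - 1), x))/(1/(-88779)) = 49744/((-161)**2) + ((7/542)*15)/(1/(-88779)) = 49744/25921 + 105/(542*(-1/88779)) = 49744*(1/25921) + (105/542)*(-88779) = 49744/25921 - 9321795/542 = -241603286947/14049182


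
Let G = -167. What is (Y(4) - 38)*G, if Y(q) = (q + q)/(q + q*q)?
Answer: 31396/5 ≈ 6279.2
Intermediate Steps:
Y(q) = 2*q/(q + q²) (Y(q) = (2*q)/(q + q²) = 2*q/(q + q²))
(Y(4) - 38)*G = (2/(1 + 4) - 38)*(-167) = (2/5 - 38)*(-167) = (2*(⅕) - 38)*(-167) = (⅖ - 38)*(-167) = -188/5*(-167) = 31396/5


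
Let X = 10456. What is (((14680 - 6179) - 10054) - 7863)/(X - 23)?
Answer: -9416/10433 ≈ -0.90252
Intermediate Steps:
(((14680 - 6179) - 10054) - 7863)/(X - 23) = (((14680 - 6179) - 10054) - 7863)/(10456 - 23) = ((8501 - 10054) - 7863)/10433 = (-1553 - 7863)*(1/10433) = -9416*1/10433 = -9416/10433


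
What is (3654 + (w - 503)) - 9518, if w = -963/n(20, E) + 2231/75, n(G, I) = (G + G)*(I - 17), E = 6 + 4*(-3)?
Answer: -87439651/13800 ≈ -6336.2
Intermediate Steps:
E = -6 (E = 6 - 12 = -6)
n(G, I) = 2*G*(-17 + I) (n(G, I) = (2*G)*(-17 + I) = 2*G*(-17 + I))
w = 424949/13800 (w = -963*1/(40*(-17 - 6)) + 2231/75 = -963/(2*20*(-23)) + 2231*(1/75) = -963/(-920) + 2231/75 = -963*(-1/920) + 2231/75 = 963/920 + 2231/75 = 424949/13800 ≈ 30.793)
(3654 + (w - 503)) - 9518 = (3654 + (424949/13800 - 503)) - 9518 = (3654 - 6516451/13800) - 9518 = 43908749/13800 - 9518 = -87439651/13800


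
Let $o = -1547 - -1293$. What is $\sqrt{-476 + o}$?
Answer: $i \sqrt{730} \approx 27.019 i$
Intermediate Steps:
$o = -254$ ($o = -1547 + 1293 = -254$)
$\sqrt{-476 + o} = \sqrt{-476 - 254} = \sqrt{-730} = i \sqrt{730}$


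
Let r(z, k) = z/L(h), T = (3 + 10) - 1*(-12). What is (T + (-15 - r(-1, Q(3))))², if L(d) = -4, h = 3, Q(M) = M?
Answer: 1521/16 ≈ 95.063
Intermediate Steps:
T = 25 (T = 13 + 12 = 25)
r(z, k) = -z/4 (r(z, k) = z/(-4) = -z/4)
(T + (-15 - r(-1, Q(3))))² = (25 + (-15 - (-1)*(-1)/4))² = (25 + (-15 - 1*¼))² = (25 + (-15 - ¼))² = (25 - 61/4)² = (39/4)² = 1521/16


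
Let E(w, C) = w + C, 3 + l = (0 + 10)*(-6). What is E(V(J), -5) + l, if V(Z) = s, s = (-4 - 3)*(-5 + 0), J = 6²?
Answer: -33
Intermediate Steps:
J = 36
l = -63 (l = -3 + (0 + 10)*(-6) = -3 + 10*(-6) = -3 - 60 = -63)
s = 35 (s = -7*(-5) = 35)
V(Z) = 35
E(w, C) = C + w
E(V(J), -5) + l = (-5 + 35) - 63 = 30 - 63 = -33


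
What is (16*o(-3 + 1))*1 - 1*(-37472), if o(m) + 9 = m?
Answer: 37296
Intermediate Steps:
o(m) = -9 + m
(16*o(-3 + 1))*1 - 1*(-37472) = (16*(-9 + (-3 + 1)))*1 - 1*(-37472) = (16*(-9 - 2))*1 + 37472 = (16*(-11))*1 + 37472 = -176*1 + 37472 = -176 + 37472 = 37296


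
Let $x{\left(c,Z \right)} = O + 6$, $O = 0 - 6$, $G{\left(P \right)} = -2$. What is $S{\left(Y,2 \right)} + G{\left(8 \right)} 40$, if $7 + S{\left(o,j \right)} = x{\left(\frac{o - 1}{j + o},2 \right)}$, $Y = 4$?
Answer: $-87$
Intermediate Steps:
$O = -6$ ($O = 0 - 6 = -6$)
$x{\left(c,Z \right)} = 0$ ($x{\left(c,Z \right)} = -6 + 6 = 0$)
$S{\left(o,j \right)} = -7$ ($S{\left(o,j \right)} = -7 + 0 = -7$)
$S{\left(Y,2 \right)} + G{\left(8 \right)} 40 = -7 - 80 = -87$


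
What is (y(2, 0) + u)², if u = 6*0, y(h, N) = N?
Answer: 0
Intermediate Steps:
u = 0
(y(2, 0) + u)² = (0 + 0)² = 0² = 0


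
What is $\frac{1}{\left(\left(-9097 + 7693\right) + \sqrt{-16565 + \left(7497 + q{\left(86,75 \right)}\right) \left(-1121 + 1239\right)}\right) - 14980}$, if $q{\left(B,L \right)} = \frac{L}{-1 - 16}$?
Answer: $- \frac{278528}{4548654225} - \frac{\sqrt{250724959}}{4548654225} \approx -6.4714 \cdot 10^{-5}$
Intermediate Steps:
$q{\left(B,L \right)} = - \frac{L}{17}$ ($q{\left(B,L \right)} = \frac{L}{-1 - 16} = \frac{L}{-17} = L \left(- \frac{1}{17}\right) = - \frac{L}{17}$)
$\frac{1}{\left(\left(-9097 + 7693\right) + \sqrt{-16565 + \left(7497 + q{\left(86,75 \right)}\right) \left(-1121 + 1239\right)}\right) - 14980} = \frac{1}{\left(\left(-9097 + 7693\right) + \sqrt{-16565 + \left(7497 - \frac{75}{17}\right) \left(-1121 + 1239\right)}\right) - 14980} = \frac{1}{\left(-1404 + \sqrt{-16565 + \left(7497 - \frac{75}{17}\right) 118}\right) - 14980} = \frac{1}{\left(-1404 + \sqrt{-16565 + \frac{127374}{17} \cdot 118}\right) - 14980} = \frac{1}{\left(-1404 + \sqrt{-16565 + \frac{15030132}{17}}\right) - 14980} = \frac{1}{\left(-1404 + \sqrt{\frac{14748527}{17}}\right) - 14980} = \frac{1}{\left(-1404 + \frac{\sqrt{250724959}}{17}\right) - 14980} = \frac{1}{-16384 + \frac{\sqrt{250724959}}{17}}$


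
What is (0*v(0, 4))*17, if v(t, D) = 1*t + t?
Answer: 0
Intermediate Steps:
v(t, D) = 2*t (v(t, D) = t + t = 2*t)
(0*v(0, 4))*17 = (0*(2*0))*17 = (0*0)*17 = 0*17 = 0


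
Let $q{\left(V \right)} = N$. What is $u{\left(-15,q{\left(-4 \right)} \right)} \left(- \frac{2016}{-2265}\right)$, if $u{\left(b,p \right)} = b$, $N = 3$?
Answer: $- \frac{2016}{151} \approx -13.351$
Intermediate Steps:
$q{\left(V \right)} = 3$
$u{\left(-15,q{\left(-4 \right)} \right)} \left(- \frac{2016}{-2265}\right) = - 15 \left(- \frac{2016}{-2265}\right) = - 15 \left(\left(-2016\right) \left(- \frac{1}{2265}\right)\right) = \left(-15\right) \frac{672}{755} = - \frac{2016}{151}$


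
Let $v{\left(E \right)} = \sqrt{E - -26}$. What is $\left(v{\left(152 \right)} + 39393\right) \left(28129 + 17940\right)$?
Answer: $1814796117 + 46069 \sqrt{178} \approx 1.8154 \cdot 10^{9}$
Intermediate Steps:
$v{\left(E \right)} = \sqrt{26 + E}$ ($v{\left(E \right)} = \sqrt{E + 26} = \sqrt{26 + E}$)
$\left(v{\left(152 \right)} + 39393\right) \left(28129 + 17940\right) = \left(\sqrt{26 + 152} + 39393\right) \left(28129 + 17940\right) = \left(\sqrt{178} + 39393\right) 46069 = \left(39393 + \sqrt{178}\right) 46069 = 1814796117 + 46069 \sqrt{178}$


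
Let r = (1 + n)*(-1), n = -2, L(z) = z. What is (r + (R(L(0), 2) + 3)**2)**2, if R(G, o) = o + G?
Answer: 676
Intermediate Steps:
R(G, o) = G + o
r = 1 (r = (1 - 2)*(-1) = -1*(-1) = 1)
(r + (R(L(0), 2) + 3)**2)**2 = (1 + ((0 + 2) + 3)**2)**2 = (1 + (2 + 3)**2)**2 = (1 + 5**2)**2 = (1 + 25)**2 = 26**2 = 676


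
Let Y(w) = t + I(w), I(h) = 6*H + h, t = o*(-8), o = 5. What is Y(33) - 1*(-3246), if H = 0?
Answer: 3239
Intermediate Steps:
t = -40 (t = 5*(-8) = -40)
I(h) = h (I(h) = 6*0 + h = 0 + h = h)
Y(w) = -40 + w
Y(33) - 1*(-3246) = (-40 + 33) - 1*(-3246) = -7 + 3246 = 3239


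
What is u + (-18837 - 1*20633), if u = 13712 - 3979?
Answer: -29737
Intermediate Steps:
u = 9733
u + (-18837 - 1*20633) = 9733 + (-18837 - 1*20633) = 9733 + (-18837 - 20633) = 9733 - 39470 = -29737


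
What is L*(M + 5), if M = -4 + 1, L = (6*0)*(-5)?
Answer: 0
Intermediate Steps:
L = 0 (L = 0*(-5) = 0)
M = -3
L*(M + 5) = 0*(-3 + 5) = 0*2 = 0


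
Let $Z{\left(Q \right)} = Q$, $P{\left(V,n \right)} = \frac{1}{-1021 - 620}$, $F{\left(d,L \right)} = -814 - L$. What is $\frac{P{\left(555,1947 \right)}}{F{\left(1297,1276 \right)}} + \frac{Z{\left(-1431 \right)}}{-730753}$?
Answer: $\frac{4908617143}{2506256256570} \approx 0.0019585$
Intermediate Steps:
$P{\left(V,n \right)} = - \frac{1}{1641}$ ($P{\left(V,n \right)} = \frac{1}{-1641} = - \frac{1}{1641}$)
$\frac{P{\left(555,1947 \right)}}{F{\left(1297,1276 \right)}} + \frac{Z{\left(-1431 \right)}}{-730753} = - \frac{1}{1641 \left(-814 - 1276\right)} - \frac{1431}{-730753} = - \frac{1}{1641 \left(-814 - 1276\right)} - - \frac{1431}{730753} = - \frac{1}{1641 \left(-2090\right)} + \frac{1431}{730753} = \left(- \frac{1}{1641}\right) \left(- \frac{1}{2090}\right) + \frac{1431}{730753} = \frac{1}{3429690} + \frac{1431}{730753} = \frac{4908617143}{2506256256570}$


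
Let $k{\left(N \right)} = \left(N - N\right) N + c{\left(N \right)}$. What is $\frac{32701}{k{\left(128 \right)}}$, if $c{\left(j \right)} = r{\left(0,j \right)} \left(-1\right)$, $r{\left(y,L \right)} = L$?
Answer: $- \frac{32701}{128} \approx -255.48$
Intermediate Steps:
$c{\left(j \right)} = - j$ ($c{\left(j \right)} = j \left(-1\right) = - j$)
$k{\left(N \right)} = - N$ ($k{\left(N \right)} = \left(N - N\right) N - N = 0 N - N = 0 - N = - N$)
$\frac{32701}{k{\left(128 \right)}} = \frac{32701}{\left(-1\right) 128} = \frac{32701}{-128} = 32701 \left(- \frac{1}{128}\right) = - \frac{32701}{128}$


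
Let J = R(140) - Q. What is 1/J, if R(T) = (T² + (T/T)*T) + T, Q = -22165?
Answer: 1/42045 ≈ 2.3784e-5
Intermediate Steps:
R(T) = T² + 2*T (R(T) = (T² + 1*T) + T = (T² + T) + T = (T + T²) + T = T² + 2*T)
J = 42045 (J = 140*(2 + 140) - 1*(-22165) = 140*142 + 22165 = 19880 + 22165 = 42045)
1/J = 1/42045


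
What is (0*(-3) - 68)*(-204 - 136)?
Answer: 23120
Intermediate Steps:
(0*(-3) - 68)*(-204 - 136) = (0 - 68)*(-340) = -68*(-340) = 23120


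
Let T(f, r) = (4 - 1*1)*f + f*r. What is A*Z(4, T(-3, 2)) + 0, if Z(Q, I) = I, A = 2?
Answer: -30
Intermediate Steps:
T(f, r) = 3*f + f*r (T(f, r) = (4 - 1)*f + f*r = 3*f + f*r)
A*Z(4, T(-3, 2)) + 0 = 2*(-3*(3 + 2)) + 0 = 2*(-3*5) + 0 = 2*(-15) + 0 = -30 + 0 = -30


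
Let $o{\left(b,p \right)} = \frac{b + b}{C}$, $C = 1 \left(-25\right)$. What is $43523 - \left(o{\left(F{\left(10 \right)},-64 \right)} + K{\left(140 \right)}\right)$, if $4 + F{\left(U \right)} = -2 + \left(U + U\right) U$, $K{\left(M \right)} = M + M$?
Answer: $\frac{1081463}{25} \approx 43259.0$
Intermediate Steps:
$C = -25$
$K{\left(M \right)} = 2 M$
$F{\left(U \right)} = -6 + 2 U^{2}$ ($F{\left(U \right)} = -4 + \left(-2 + \left(U + U\right) U\right) = -4 + \left(-2 + 2 U U\right) = -4 + \left(-2 + 2 U^{2}\right) = -6 + 2 U^{2}$)
$o{\left(b,p \right)} = - \frac{2 b}{25}$ ($o{\left(b,p \right)} = \frac{b + b}{-25} = 2 b \left(- \frac{1}{25}\right) = - \frac{2 b}{25}$)
$43523 - \left(o{\left(F{\left(10 \right)},-64 \right)} + K{\left(140 \right)}\right) = 43523 - \left(- \frac{2 \left(-6 + 2 \cdot 10^{2}\right)}{25} + 2 \cdot 140\right) = 43523 - \left(- \frac{2 \left(-6 + 2 \cdot 100\right)}{25} + 280\right) = 43523 - \left(- \frac{2 \left(-6 + 200\right)}{25} + 280\right) = 43523 - \left(\left(- \frac{2}{25}\right) 194 + 280\right) = 43523 - \left(- \frac{388}{25} + 280\right) = 43523 - \frac{6612}{25} = \frac{1081463}{25}$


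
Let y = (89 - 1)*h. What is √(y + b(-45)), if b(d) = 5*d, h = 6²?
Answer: 3*√327 ≈ 54.249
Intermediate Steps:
h = 36
y = 3168 (y = (89 - 1)*36 = 88*36 = 3168)
√(y + b(-45)) = √(3168 + 5*(-45)) = √(3168 - 225) = √2943 = 3*√327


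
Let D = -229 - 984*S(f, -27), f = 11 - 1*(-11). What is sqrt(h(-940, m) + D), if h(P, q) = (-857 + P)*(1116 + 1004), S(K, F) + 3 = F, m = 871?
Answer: I*sqrt(3780349) ≈ 1944.3*I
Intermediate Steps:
f = 22 (f = 11 + 11 = 22)
S(K, F) = -3 + F
h(P, q) = -1816840 + 2120*P (h(P, q) = (-857 + P)*2120 = -1816840 + 2120*P)
D = 29291 (D = -229 - 984*(-3 - 27) = -229 - 984*(-30) = -229 + 29520 = 29291)
sqrt(h(-940, m) + D) = sqrt((-1816840 + 2120*(-940)) + 29291) = sqrt((-1816840 - 1992800) + 29291) = sqrt(-3809640 + 29291) = sqrt(-3780349) = I*sqrt(3780349)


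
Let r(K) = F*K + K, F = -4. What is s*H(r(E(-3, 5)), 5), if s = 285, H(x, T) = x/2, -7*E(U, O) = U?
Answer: -2565/14 ≈ -183.21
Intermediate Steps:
E(U, O) = -U/7
r(K) = -3*K (r(K) = -4*K + K = -3*K)
H(x, T) = x/2 (H(x, T) = x*(½) = x/2)
s*H(r(E(-3, 5)), 5) = 285*((-(-3)*(-3)/7)/2) = 285*((-3*3/7)/2) = 285*((½)*(-9/7)) = 285*(-9/14) = -2565/14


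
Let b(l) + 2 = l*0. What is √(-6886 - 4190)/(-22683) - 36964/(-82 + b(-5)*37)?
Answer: 9241/39 - 2*I*√2769/22683 ≈ 236.95 - 0.0046397*I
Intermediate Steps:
b(l) = -2 (b(l) = -2 + l*0 = -2 + 0 = -2)
√(-6886 - 4190)/(-22683) - 36964/(-82 + b(-5)*37) = √(-6886 - 4190)/(-22683) - 36964/(-82 - 2*37) = √(-11076)*(-1/22683) - 36964/(-82 - 74) = (2*I*√2769)*(-1/22683) - 36964/(-156) = -2*I*√2769/22683 - 36964*(-1/156) = -2*I*√2769/22683 + 9241/39 = 9241/39 - 2*I*√2769/22683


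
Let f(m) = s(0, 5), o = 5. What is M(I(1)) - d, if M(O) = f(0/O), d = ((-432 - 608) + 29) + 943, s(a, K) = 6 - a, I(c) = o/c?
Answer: 74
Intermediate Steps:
I(c) = 5/c
f(m) = 6 (f(m) = 6 - 1*0 = 6 + 0 = 6)
d = -68 (d = (-1040 + 29) + 943 = -1011 + 943 = -68)
M(O) = 6
M(I(1)) - d = 6 - 1*(-68) = 6 + 68 = 74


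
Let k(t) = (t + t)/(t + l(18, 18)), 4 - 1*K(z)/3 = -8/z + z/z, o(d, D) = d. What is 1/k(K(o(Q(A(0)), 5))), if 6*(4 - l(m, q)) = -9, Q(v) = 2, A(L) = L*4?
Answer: 53/84 ≈ 0.63095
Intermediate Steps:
A(L) = 4*L
l(m, q) = 11/2 (l(m, q) = 4 - 1/6*(-9) = 4 + 3/2 = 11/2)
K(z) = 9 + 24/z (K(z) = 12 - 3*(-8/z + z/z) = 12 - 3*(-8/z + 1) = 12 - 3*(1 - 8/z) = 12 + (-3 + 24/z) = 9 + 24/z)
k(t) = 2*t/(11/2 + t) (k(t) = (t + t)/(t + 11/2) = (2*t)/(11/2 + t) = 2*t/(11/2 + t))
1/k(K(o(Q(A(0)), 5))) = 1/(4*(9 + 24/2)/(11 + 2*(9 + 24/2))) = 1/(4*(9 + 24*(1/2))/(11 + 2*(9 + 24*(1/2)))) = 1/(4*(9 + 12)/(11 + 2*(9 + 12))) = 1/(4*21/(11 + 2*21)) = 1/(4*21/(11 + 42)) = 1/(4*21/53) = 1/(4*21*(1/53)) = 1/(84/53) = 53/84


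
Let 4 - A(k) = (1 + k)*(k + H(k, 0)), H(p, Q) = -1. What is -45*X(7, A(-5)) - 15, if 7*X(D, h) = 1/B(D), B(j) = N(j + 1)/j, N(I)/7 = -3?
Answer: -90/7 ≈ -12.857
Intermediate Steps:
N(I) = -21 (N(I) = 7*(-3) = -21)
A(k) = 4 - (1 + k)*(-1 + k) (A(k) = 4 - (1 + k)*(k - 1) = 4 - (1 + k)*(-1 + k))
B(j) = -21/j
X(D, h) = -D/147 (X(D, h) = (1/(-21/D))/7 = (1*(-D/21))/7 = (-D/21)/7 = -D/147)
-45*X(7, A(-5)) - 15 = -(-15)*7/49 - 15 = -45*(-1/21) - 15 = 15/7 - 15 = -90/7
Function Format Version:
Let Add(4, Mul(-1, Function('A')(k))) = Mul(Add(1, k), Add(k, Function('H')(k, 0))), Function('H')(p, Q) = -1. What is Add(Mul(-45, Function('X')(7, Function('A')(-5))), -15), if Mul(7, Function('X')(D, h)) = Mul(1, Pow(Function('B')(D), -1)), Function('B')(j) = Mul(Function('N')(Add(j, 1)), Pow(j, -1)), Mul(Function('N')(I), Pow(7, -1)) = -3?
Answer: Rational(-90, 7) ≈ -12.857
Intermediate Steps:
Function('N')(I) = -21 (Function('N')(I) = Mul(7, -3) = -21)
Function('A')(k) = Add(4, Mul(-1, Add(1, k), Add(-1, k))) (Function('A')(k) = Add(4, Mul(-1, Mul(Add(1, k), Add(k, -1)))) = Add(4, Mul(-1, Mul(Add(1, k), Add(-1, k)))) = Add(4, Mul(-1, Add(1, k), Add(-1, k))))
Function('B')(j) = Mul(-21, Pow(j, -1))
Function('X')(D, h) = Mul(Rational(-1, 147), D) (Function('X')(D, h) = Mul(Rational(1, 7), Mul(1, Pow(Mul(-21, Pow(D, -1)), -1))) = Mul(Rational(1, 7), Mul(1, Mul(Rational(-1, 21), D))) = Mul(Rational(1, 7), Mul(Rational(-1, 21), D)) = Mul(Rational(-1, 147), D))
Add(Mul(-45, Function('X')(7, Function('A')(-5))), -15) = Add(Mul(-45, Mul(Rational(-1, 147), 7)), -15) = Add(Mul(-45, Rational(-1, 21)), -15) = Add(Rational(15, 7), -15) = Rational(-90, 7)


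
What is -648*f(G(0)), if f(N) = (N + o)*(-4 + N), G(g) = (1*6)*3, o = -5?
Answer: -117936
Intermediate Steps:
G(g) = 18 (G(g) = 6*3 = 18)
f(N) = (-5 + N)*(-4 + N) (f(N) = (N - 5)*(-4 + N) = (-5 + N)*(-4 + N))
-648*f(G(0)) = -648*(20 + 18² - 9*18) = -648*(20 + 324 - 162) = -648*182 = -117936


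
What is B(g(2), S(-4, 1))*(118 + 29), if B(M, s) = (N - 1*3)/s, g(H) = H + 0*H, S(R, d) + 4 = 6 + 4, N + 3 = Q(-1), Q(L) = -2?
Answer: -196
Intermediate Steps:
N = -5 (N = -3 - 2 = -5)
S(R, d) = 6 (S(R, d) = -4 + (6 + 4) = -4 + 10 = 6)
g(H) = H (g(H) = H + 0 = H)
B(M, s) = -8/s (B(M, s) = (-5 - 1*3)/s = (-5 - 3)/s = -8/s)
B(g(2), S(-4, 1))*(118 + 29) = (-8/6)*(118 + 29) = -8*⅙*147 = -4/3*147 = -196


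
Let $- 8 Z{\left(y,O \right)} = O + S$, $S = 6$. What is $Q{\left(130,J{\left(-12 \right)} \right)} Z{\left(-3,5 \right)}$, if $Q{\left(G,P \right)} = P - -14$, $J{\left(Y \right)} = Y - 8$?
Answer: $\frac{33}{4} \approx 8.25$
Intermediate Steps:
$J{\left(Y \right)} = -8 + Y$
$Q{\left(G,P \right)} = 14 + P$ ($Q{\left(G,P \right)} = P + 14 = 14 + P$)
$Z{\left(y,O \right)} = - \frac{3}{4} - \frac{O}{8}$ ($Z{\left(y,O \right)} = - \frac{O + 6}{8} = - \frac{6 + O}{8} = - \frac{3}{4} - \frac{O}{8}$)
$Q{\left(130,J{\left(-12 \right)} \right)} Z{\left(-3,5 \right)} = \left(14 - 20\right) \left(- \frac{3}{4} - \frac{5}{8}\right) = \left(-6\right) \left(- \frac{11}{8}\right) = \frac{33}{4}$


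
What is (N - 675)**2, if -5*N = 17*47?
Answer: 17422276/25 ≈ 6.9689e+5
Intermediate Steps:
N = -799/5 (N = -17*47/5 = -1/5*799 = -799/5 ≈ -159.80)
(N - 675)**2 = (-799/5 - 675)**2 = (-4174/5)**2 = 17422276/25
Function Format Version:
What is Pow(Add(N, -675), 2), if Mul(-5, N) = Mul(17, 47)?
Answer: Rational(17422276, 25) ≈ 6.9689e+5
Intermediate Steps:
N = Rational(-799, 5) (N = Mul(Rational(-1, 5), Mul(17, 47)) = Mul(Rational(-1, 5), 799) = Rational(-799, 5) ≈ -159.80)
Pow(Add(N, -675), 2) = Pow(Add(Rational(-799, 5), -675), 2) = Pow(Rational(-4174, 5), 2) = Rational(17422276, 25)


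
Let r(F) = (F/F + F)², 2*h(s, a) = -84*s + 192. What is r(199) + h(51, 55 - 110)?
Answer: 37954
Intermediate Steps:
h(s, a) = 96 - 42*s (h(s, a) = (-84*s + 192)/2 = (192 - 84*s)/2 = 96 - 42*s)
r(F) = (1 + F)²
r(199) + h(51, 55 - 110) = (1 + 199)² + (96 - 42*51) = 200² + (96 - 2142) = 40000 - 2046 = 37954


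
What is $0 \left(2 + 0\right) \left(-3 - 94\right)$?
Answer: $0$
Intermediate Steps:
$0 \left(2 + 0\right) \left(-3 - 94\right) = 0 \cdot 2 \left(-97\right) = 0 \left(-97\right) = 0$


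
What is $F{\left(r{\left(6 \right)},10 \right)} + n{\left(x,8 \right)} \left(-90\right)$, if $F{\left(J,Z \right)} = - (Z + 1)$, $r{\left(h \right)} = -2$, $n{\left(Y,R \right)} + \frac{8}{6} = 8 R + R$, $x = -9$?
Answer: $-6371$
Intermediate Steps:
$n{\left(Y,R \right)} = - \frac{4}{3} + 9 R$ ($n{\left(Y,R \right)} = - \frac{4}{3} + \left(8 R + R\right) = - \frac{4}{3} + 9 R$)
$F{\left(J,Z \right)} = -1 - Z$ ($F{\left(J,Z \right)} = - (1 + Z) = -1 - Z$)
$F{\left(r{\left(6 \right)},10 \right)} + n{\left(x,8 \right)} \left(-90\right) = \left(-1 - 10\right) + \left(- \frac{4}{3} + 9 \cdot 8\right) \left(-90\right) = \left(-1 - 10\right) + \left(- \frac{4}{3} + 72\right) \left(-90\right) = -11 + \frac{212}{3} \left(-90\right) = -11 - 6360 = -6371$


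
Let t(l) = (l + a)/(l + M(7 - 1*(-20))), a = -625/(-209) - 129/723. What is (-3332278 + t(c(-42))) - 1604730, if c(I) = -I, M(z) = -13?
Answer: -7211490265472/1460701 ≈ -4.9370e+6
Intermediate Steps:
a = 141638/50369 (a = -625*(-1/209) - 129*1/723 = 625/209 - 43/241 = 141638/50369 ≈ 2.8120)
t(l) = (141638/50369 + l)/(-13 + l) (t(l) = (l + 141638/50369)/(l - 13) = (141638/50369 + l)/(-13 + l))
(-3332278 + t(c(-42))) - 1604730 = (-3332278 + (141638/50369 - 1*(-42))/(-13 - 1*(-42))) - 1604730 = (-3332278 + (141638/50369 + 42)/(-13 + 42)) - 1604730 = (-3332278 + (2257136/50369)/29) - 1604730 = (-3332278 + (1/29)*(2257136/50369)) - 1604730 = (-3332278 + 2257136/1460701) - 1604730 = -4867459549742/1460701 - 1604730 = -7211490265472/1460701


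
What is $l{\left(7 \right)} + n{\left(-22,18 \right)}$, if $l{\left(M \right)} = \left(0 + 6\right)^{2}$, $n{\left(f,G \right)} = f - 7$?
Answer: $7$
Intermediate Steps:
$n{\left(f,G \right)} = -7 + f$ ($n{\left(f,G \right)} = f - 7 = -7 + f$)
$l{\left(M \right)} = 36$ ($l{\left(M \right)} = 6^{2} = 36$)
$l{\left(7 \right)} + n{\left(-22,18 \right)} = 36 - 29 = 7$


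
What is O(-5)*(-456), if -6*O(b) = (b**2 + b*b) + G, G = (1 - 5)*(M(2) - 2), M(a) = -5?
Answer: 5928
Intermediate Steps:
G = 28 (G = (1 - 5)*(-5 - 2) = -4*(-7) = 28)
O(b) = -14/3 - b**2/3 (O(b) = -((b**2 + b*b) + 28)/6 = -((b**2 + b**2) + 28)/6 = -(2*b**2 + 28)/6 = -(28 + 2*b**2)/6 = -14/3 - b**2/3)
O(-5)*(-456) = (-14/3 - 1/3*(-5)**2)*(-456) = (-14/3 - 1/3*25)*(-456) = (-14/3 - 25/3)*(-456) = -13*(-456) = 5928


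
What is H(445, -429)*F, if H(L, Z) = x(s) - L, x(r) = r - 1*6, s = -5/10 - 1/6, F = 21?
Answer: -9485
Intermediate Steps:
s = -2/3 (s = -5*1/10 - 1*1/6 = -1/2 - 1/6 = -2/3 ≈ -0.66667)
x(r) = -6 + r (x(r) = r - 6 = -6 + r)
H(L, Z) = -20/3 - L (H(L, Z) = (-6 - 2/3) - L = -20/3 - L)
H(445, -429)*F = (-20/3 - 1*445)*21 = (-20/3 - 445)*21 = -1355/3*21 = -9485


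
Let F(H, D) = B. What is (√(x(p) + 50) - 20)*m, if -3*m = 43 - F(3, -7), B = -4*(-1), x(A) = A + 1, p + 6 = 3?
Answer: 260 - 52*√3 ≈ 169.93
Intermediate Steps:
p = -3 (p = -6 + 3 = -3)
x(A) = 1 + A
B = 4
F(H, D) = 4
m = -13 (m = -(43 - 1*4)/3 = -(43 - 4)/3 = -⅓*39 = -13)
(√(x(p) + 50) - 20)*m = (√((1 - 3) + 50) - 20)*(-13) = (√(-2 + 50) - 20)*(-13) = (√48 - 20)*(-13) = (4*√3 - 20)*(-13) = (-20 + 4*√3)*(-13) = 260 - 52*√3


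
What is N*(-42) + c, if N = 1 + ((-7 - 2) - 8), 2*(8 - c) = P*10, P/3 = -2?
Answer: 710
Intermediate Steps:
P = -6 (P = 3*(-2) = -6)
c = 38 (c = 8 - (-3)*10 = 8 - 1/2*(-60) = 8 + 30 = 38)
N = -16 (N = 1 + (-9 - 8) = 1 - 17 = -16)
N*(-42) + c = -16*(-42) + 38 = 672 + 38 = 710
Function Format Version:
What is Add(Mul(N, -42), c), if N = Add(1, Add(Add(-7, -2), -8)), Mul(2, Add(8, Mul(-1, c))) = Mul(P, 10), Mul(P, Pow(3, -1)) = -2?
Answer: 710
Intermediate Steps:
P = -6 (P = Mul(3, -2) = -6)
c = 38 (c = Add(8, Mul(Rational(-1, 2), Mul(-6, 10))) = Add(8, Mul(Rational(-1, 2), -60)) = Add(8, 30) = 38)
N = -16 (N = Add(1, Add(-9, -8)) = Add(1, -17) = -16)
Add(Mul(N, -42), c) = Add(Mul(-16, -42), 38) = Add(672, 38) = 710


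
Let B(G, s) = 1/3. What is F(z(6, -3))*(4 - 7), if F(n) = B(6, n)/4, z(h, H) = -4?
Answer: -¼ ≈ -0.25000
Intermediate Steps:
B(G, s) = ⅓
F(n) = 1/12 (F(n) = (⅓)/4 = (⅓)*(¼) = 1/12)
F(z(6, -3))*(4 - 7) = (4 - 7)/12 = (1/12)*(-3) = -¼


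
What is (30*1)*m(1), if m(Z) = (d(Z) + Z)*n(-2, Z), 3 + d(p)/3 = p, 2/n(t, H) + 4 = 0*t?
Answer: 75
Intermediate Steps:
n(t, H) = -½ (n(t, H) = 2/(-4 + 0*t) = 2/(-4 + 0) = 2/(-4) = 2*(-¼) = -½)
d(p) = -9 + 3*p
m(Z) = 9/2 - 2*Z (m(Z) = ((-9 + 3*Z) + Z)*(-½) = (-9 + 4*Z)*(-½) = 9/2 - 2*Z)
(30*1)*m(1) = (30*1)*(9/2 - 2*1) = 30*(9/2 - 2) = 30*(5/2) = 75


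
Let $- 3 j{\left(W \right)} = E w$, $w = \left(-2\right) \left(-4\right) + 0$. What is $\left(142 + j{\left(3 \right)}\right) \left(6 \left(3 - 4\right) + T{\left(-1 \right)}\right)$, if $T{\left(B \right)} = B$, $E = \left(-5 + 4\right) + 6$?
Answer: $- \frac{2702}{3} \approx -900.67$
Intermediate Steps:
$E = 5$ ($E = -1 + 6 = 5$)
$w = 8$ ($w = 8 + 0 = 8$)
$j{\left(W \right)} = - \frac{40}{3}$ ($j{\left(W \right)} = - \frac{5 \cdot 8}{3} = \left(- \frac{1}{3}\right) 40 = - \frac{40}{3}$)
$\left(142 + j{\left(3 \right)}\right) \left(6 \left(3 - 4\right) + T{\left(-1 \right)}\right) = \left(142 - \frac{40}{3}\right) \left(6 \left(3 - 4\right) - 1\right) = \frac{386 \left(6 \left(3 - 4\right) - 1\right)}{3} = \frac{386 \left(6 \left(-1\right) - 1\right)}{3} = \frac{386 \left(-6 - 1\right)}{3} = \frac{386}{3} \left(-7\right) = - \frac{2702}{3}$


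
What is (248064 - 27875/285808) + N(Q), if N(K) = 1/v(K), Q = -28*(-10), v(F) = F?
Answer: 2481452710021/10003280 ≈ 2.4806e+5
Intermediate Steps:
Q = 280
N(K) = 1/K
(248064 - 27875/285808) + N(Q) = (248064 - 27875/285808) + 1/280 = 70898647837/285808 + 1/280 = 2481452710021/10003280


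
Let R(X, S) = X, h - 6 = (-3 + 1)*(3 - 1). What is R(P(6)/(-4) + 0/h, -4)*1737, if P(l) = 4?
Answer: -1737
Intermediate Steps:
h = 2 (h = 6 + (-3 + 1)*(3 - 1) = 6 - 2*2 = 6 - 4 = 2)
R(P(6)/(-4) + 0/h, -4)*1737 = (4/(-4) + 0/2)*1737 = (4*(-¼) + 0*(½))*1737 = (-1 + 0)*1737 = -1*1737 = -1737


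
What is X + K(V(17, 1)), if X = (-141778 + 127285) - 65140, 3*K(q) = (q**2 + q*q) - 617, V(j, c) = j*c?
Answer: -79646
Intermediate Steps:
V(j, c) = c*j
K(q) = -617/3 + 2*q**2/3 (K(q) = ((q**2 + q*q) - 617)/3 = ((q**2 + q**2) - 617)/3 = (2*q**2 - 617)/3 = (-617 + 2*q**2)/3 = -617/3 + 2*q**2/3)
X = -79633 (X = -14493 - 65140 = -79633)
X + K(V(17, 1)) = -79633 + (-617/3 + 2*(1*17)**2/3) = -79633 + (-617/3 + (2/3)*17**2) = -79633 + (-617/3 + (2/3)*289) = -79633 + (-617/3 + 578/3) = -79633 - 13 = -79646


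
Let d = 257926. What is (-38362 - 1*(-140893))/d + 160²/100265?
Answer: 3376635263/5172190078 ≈ 0.65284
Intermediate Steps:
(-38362 - 1*(-140893))/d + 160²/100265 = (-38362 - 1*(-140893))/257926 + 160²/100265 = (-38362 + 140893)*(1/257926) + 25600*(1/100265) = 102531*(1/257926) + 5120/20053 = 102531/257926 + 5120/20053 = 3376635263/5172190078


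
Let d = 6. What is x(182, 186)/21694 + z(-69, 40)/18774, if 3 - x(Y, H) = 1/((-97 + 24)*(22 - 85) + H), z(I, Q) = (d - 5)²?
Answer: 62214631/324808316910 ≈ 0.00019154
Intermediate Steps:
z(I, Q) = 1 (z(I, Q) = (6 - 5)² = 1² = 1)
x(Y, H) = 3 - 1/(4599 + H) (x(Y, H) = 3 - 1/((-97 + 24)*(22 - 85) + H) = 3 - 1/(-73*(-63) + H) = 3 - 1/(4599 + H))
x(182, 186)/21694 + z(-69, 40)/18774 = ((13796 + 3*186)/(4599 + 186))/21694 + 1/18774 = ((13796 + 558)/4785)*(1/21694) + 1*(1/18774) = ((1/4785)*14354)*(1/21694) + 1/18774 = (14354/4785)*(1/21694) + 1/18774 = 7177/51902895 + 1/18774 = 62214631/324808316910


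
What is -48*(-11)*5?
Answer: 2640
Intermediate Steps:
-48*(-11)*5 = -8*(-66)*5 = 528*5 = 2640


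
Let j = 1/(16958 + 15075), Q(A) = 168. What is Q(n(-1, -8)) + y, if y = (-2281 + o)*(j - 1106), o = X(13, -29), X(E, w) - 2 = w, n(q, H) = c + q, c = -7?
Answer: 81774352620/32033 ≈ 2.5528e+6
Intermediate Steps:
n(q, H) = -7 + q
X(E, w) = 2 + w
o = -27 (o = 2 - 29 = -27)
j = 1/32033 ≈ 3.1218e-5
y = 81768971076/32033 (y = (-2281 - 27)*(1/32033 - 1106) = -2308*(-35428497/32033) = 81768971076/32033 ≈ 2.5526e+6)
Q(n(-1, -8)) + y = 168 + 81768971076/32033 = 81774352620/32033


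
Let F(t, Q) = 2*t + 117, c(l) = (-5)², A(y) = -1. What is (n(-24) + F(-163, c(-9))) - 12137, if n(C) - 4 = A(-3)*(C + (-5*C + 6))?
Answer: -12444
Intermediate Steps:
c(l) = 25
F(t, Q) = 117 + 2*t
n(C) = -2 + 4*C (n(C) = 4 - (C + (-5*C + 6)) = 4 - (C + (6 - 5*C)) = 4 - (6 - 4*C) = 4 + (-6 + 4*C) = -2 + 4*C)
(n(-24) + F(-163, c(-9))) - 12137 = ((-2 + 4*(-24)) + (117 + 2*(-163))) - 12137 = ((-2 - 96) + (117 - 326)) - 12137 = (-98 - 209) - 12137 = -307 - 12137 = -12444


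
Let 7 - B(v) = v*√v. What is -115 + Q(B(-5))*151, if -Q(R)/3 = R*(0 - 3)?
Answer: 9398 + 6795*I*√5 ≈ 9398.0 + 15194.0*I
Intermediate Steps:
B(v) = 7 - v^(3/2) (B(v) = 7 - v*√v = 7 - v^(3/2))
Q(R) = 9*R (Q(R) = -3*R*(0 - 3) = -3*R*(-3) = -(-9)*R = 9*R)
-115 + Q(B(-5))*151 = -115 + (9*(7 - (-5)^(3/2)))*151 = -115 + (9*(7 - (-5)*I*√5))*151 = -115 + (9*(7 + 5*I*√5))*151 = -115 + (63 + 45*I*√5)*151 = -115 + (9513 + 6795*I*√5) = 9398 + 6795*I*√5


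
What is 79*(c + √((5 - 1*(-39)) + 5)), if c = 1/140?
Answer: 77499/140 ≈ 553.56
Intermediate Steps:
c = 1/140 ≈ 0.0071429
79*(c + √((5 - 1*(-39)) + 5)) = 79*(1/140 + √((5 - 1*(-39)) + 5)) = 79*(1/140 + √((5 + 39) + 5)) = 79*(1/140 + √(44 + 5)) = 79*(1/140 + √49) = 79*(1/140 + 7) = 79*(981/140) = 77499/140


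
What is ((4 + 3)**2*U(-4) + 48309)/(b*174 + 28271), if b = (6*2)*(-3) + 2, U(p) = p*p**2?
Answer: 45173/22355 ≈ 2.0207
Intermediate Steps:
U(p) = p**3
b = -34 (b = 12*(-3) + 2 = -36 + 2 = -34)
((4 + 3)**2*U(-4) + 48309)/(b*174 + 28271) = ((4 + 3)**2*(-4)**3 + 48309)/(-34*174 + 28271) = (7**2*(-64) + 48309)/(-5916 + 28271) = (49*(-64) + 48309)/22355 = (-3136 + 48309)*(1/22355) = 45173*(1/22355) = 45173/22355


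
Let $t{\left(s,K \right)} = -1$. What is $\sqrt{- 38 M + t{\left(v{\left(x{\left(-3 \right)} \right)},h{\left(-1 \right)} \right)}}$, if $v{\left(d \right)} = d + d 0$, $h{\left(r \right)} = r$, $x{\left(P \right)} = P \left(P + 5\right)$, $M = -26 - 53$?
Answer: $\sqrt{3001} \approx 54.781$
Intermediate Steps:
$M = -79$
$x{\left(P \right)} = P \left(5 + P\right)$
$v{\left(d \right)} = d$ ($v{\left(d \right)} = d + 0 = d$)
$\sqrt{- 38 M + t{\left(v{\left(x{\left(-3 \right)} \right)},h{\left(-1 \right)} \right)}} = \sqrt{\left(-38\right) \left(-79\right) - 1} = \sqrt{3002 - 1} = \sqrt{3001}$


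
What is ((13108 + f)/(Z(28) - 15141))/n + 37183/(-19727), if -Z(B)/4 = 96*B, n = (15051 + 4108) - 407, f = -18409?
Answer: -2005992788029/1064261865408 ≈ -1.8849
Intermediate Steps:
n = 18752 (n = 19159 - 407 = 18752)
Z(B) = -384*B
((13108 + f)/(Z(28) - 15141))/n + 37183/(-19727) = ((13108 - 18409)/(-384*28 - 15141))/18752 + 37183/(-19727) = -5301/(-10752 - 15141)*(1/18752) + 37183*(-1/19727) = -5301/(-25893)*(1/18752) - 37183/19727 = -5301*(-1/25893)*(1/18752) - 37183/19727 = (589/2877)*(1/18752) - 37183/19727 = 589/53949504 - 37183/19727 = -2005992788029/1064261865408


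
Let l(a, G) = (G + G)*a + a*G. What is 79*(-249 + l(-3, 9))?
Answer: -26070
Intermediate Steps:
l(a, G) = 3*G*a (l(a, G) = (2*G)*a + G*a = 2*G*a + G*a = 3*G*a)
79*(-249 + l(-3, 9)) = 79*(-249 + 3*9*(-3)) = 79*(-249 - 81) = 79*(-330) = -26070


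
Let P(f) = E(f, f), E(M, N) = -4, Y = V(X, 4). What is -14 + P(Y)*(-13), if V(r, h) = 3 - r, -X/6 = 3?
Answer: 38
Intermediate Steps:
X = -18 (X = -6*3 = -18)
Y = 21 (Y = 3 - 1*(-18) = 3 + 18 = 21)
P(f) = -4
-14 + P(Y)*(-13) = -14 - 4*(-13) = -14 + 52 = 38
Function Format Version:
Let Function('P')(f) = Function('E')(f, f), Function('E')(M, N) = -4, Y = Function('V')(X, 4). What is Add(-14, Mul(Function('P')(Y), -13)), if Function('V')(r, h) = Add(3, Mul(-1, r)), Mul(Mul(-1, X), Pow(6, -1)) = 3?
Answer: 38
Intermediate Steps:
X = -18 (X = Mul(-6, 3) = -18)
Y = 21 (Y = Add(3, Mul(-1, -18)) = Add(3, 18) = 21)
Function('P')(f) = -4
Add(-14, Mul(Function('P')(Y), -13)) = Add(-14, Mul(-4, -13)) = Add(-14, 52) = 38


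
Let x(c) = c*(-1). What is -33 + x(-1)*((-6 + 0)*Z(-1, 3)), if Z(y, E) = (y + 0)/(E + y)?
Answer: -30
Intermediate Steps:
Z(y, E) = y/(E + y)
x(c) = -c
-33 + x(-1)*((-6 + 0)*Z(-1, 3)) = -33 + (-1*(-1))*((-6 + 0)*(-1/(3 - 1))) = -33 + 1*(-(-6)/2) = -33 + 1*(-6*(-1/2)) = -33 + 1*3 = -33 + 3 = -30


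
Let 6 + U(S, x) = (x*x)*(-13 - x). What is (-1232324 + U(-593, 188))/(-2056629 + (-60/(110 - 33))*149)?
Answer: 641908498/158369373 ≈ 4.0532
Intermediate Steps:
U(S, x) = -6 + x**2*(-13 - x) (U(S, x) = -6 + (x*x)*(-13 - x) = -6 + x**2*(-13 - x))
(-1232324 + U(-593, 188))/(-2056629 + (-60/(110 - 33))*149) = (-1232324 + (-6 - 1*188**3 - 13*188**2))/(-2056629 + (-60/(110 - 33))*149) = (-1232324 + (-6 - 1*6644672 - 13*35344))/(-2056629 + (-60/77)*149) = (-1232324 + (-6 - 6644672 - 459472))/(-2056629 + ((1/77)*(-60))*149) = (-1232324 - 7104150)/(-2056629 - 60/77*149) = -8336474/(-2056629 - 8940/77) = -8336474/(-158369373/77) = -8336474*(-77/158369373) = 641908498/158369373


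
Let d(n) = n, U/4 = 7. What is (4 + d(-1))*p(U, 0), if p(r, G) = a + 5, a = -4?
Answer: 3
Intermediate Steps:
U = 28 (U = 4*7 = 28)
p(r, G) = 1 (p(r, G) = -4 + 5 = 1)
(4 + d(-1))*p(U, 0) = (4 - 1)*1 = 3*1 = 3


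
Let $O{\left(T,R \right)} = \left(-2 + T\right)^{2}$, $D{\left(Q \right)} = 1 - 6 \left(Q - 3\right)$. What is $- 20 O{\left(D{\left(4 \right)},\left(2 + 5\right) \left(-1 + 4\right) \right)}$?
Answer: $-980$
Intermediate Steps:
$D{\left(Q \right)} = 19 - 6 Q$ ($D{\left(Q \right)} = 1 - 6 \left(-3 + Q\right) = 1 - \left(-18 + 6 Q\right) = 19 - 6 Q$)
$- 20 O{\left(D{\left(4 \right)},\left(2 + 5\right) \left(-1 + 4\right) \right)} = - 20 \left(-2 + \left(19 - 24\right)\right)^{2} = - 20 \left(-2 - 5\right)^{2} = - 20 \left(-7\right)^{2} = \left(-20\right) 49 = -980$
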